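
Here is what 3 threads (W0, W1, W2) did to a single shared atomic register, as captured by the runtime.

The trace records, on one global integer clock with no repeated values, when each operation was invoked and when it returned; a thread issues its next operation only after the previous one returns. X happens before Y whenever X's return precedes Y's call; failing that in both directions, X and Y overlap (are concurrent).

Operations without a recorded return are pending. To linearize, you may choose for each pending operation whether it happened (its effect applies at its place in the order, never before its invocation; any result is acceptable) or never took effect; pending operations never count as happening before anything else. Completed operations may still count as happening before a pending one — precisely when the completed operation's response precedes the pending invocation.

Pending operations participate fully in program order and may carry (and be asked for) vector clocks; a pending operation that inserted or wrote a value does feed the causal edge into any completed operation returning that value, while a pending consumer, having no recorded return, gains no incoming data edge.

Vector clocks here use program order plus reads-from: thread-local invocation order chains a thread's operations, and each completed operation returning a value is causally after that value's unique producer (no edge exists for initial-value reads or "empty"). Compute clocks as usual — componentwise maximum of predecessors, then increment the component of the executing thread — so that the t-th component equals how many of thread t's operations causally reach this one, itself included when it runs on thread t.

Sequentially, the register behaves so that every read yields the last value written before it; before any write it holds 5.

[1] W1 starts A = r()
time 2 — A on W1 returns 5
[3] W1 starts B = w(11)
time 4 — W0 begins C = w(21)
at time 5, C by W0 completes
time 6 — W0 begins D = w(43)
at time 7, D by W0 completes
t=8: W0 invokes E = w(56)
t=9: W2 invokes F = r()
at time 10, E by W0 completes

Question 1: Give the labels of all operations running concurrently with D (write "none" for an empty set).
overlap test against D [6,7]: concurrent iff the interval meets 6..7
A [1,2]: before
B [3,…): concurrent
C [4,5]: before
E [8,10]: after
F [9,…): after

B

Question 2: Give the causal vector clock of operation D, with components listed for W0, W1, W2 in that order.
root op F, invoked 9: fresh clock plus W2's own tick → (0, 0, 1)
root op A, invoked 1: fresh clock plus W1's own tick → (0, 1, 0)
root op C, invoked 4: fresh clock plus W0's own tick → (1, 0, 0)
from VC(A)=(0, 1, 0), B (invoked 3) maxes components and bumps W1 → (0, 2, 0)
from VC(C)=(1, 0, 0), D (invoked 6) maxes components and bumps W0 → (2, 0, 0)
from VC(D)=(2, 0, 0), E (invoked 8) maxes components and bumps W0 → (3, 0, 0)
target: VC(D) = (2, 0, 0)

(2, 0, 0)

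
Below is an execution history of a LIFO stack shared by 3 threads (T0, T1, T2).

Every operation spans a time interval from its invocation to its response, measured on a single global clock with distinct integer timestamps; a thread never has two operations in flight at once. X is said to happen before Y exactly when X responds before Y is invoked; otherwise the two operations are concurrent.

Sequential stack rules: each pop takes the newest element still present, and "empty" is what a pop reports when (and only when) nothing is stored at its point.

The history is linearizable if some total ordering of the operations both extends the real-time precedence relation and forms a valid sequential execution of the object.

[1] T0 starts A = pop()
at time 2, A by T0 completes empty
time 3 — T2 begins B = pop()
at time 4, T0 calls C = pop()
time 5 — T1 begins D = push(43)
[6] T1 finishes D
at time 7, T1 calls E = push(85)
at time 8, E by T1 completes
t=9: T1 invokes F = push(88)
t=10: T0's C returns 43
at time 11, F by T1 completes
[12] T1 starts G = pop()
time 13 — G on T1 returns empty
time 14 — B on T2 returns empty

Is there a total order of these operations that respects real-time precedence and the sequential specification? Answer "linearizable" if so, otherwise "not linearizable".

through event 12 a valid linearization exists; event 13 (G responding at time 13) ends that
checked exhaustively: 4 real-time-consistent orders of 6 completed operations, zero legal LIFO stack replays
include/drop combinations of the 1 pending operation (B) were all tried; none helps
e.g. A, C, D, E, F, G (pending dropped): illegal at step 2, since C pop() → 43 cannot apply there
e.g. A, D, C, E, F, G (pending dropped): illegal at step 6, since G pop() → empty cannot apply there

not linearizable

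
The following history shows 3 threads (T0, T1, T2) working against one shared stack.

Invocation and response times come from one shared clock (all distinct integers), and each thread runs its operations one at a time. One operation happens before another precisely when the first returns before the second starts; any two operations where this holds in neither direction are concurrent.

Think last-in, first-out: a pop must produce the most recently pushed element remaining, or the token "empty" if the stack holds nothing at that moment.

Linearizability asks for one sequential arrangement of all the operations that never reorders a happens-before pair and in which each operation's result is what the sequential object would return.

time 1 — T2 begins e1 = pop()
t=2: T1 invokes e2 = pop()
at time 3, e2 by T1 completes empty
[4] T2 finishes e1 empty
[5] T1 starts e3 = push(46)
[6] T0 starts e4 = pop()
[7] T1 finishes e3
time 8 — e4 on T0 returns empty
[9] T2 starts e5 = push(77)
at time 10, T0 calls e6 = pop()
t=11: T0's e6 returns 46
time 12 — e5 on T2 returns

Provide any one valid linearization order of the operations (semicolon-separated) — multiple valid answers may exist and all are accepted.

e1; e2; e4; e3; e6; e5

step 1: e1 pop() → empty — stack <>
step 2: e2 pop() → empty — stack <>
step 3: e4 pop() → empty — stack <>
step 4: e3 push(46) — stack <46>
step 5: e6 pop() → 46 — stack <>
step 6: e5 push(77) — stack <77>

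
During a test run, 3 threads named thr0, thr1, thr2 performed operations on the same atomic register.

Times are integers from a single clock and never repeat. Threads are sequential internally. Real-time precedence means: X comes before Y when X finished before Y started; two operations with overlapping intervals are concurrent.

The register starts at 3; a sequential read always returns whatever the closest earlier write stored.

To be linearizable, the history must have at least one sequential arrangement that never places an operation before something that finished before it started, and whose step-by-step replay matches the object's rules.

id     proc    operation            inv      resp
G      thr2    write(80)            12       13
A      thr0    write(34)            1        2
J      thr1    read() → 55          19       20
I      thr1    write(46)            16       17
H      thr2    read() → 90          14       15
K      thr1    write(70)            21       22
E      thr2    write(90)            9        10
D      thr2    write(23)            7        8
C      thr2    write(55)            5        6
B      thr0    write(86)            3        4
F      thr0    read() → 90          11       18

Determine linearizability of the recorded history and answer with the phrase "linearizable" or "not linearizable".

not linearizable

cut after 14 events: linearizable; cut after 15 events (H responds, time 15): not linearizable
the sole real-time-consistent order of 7 completed operations fails the atomic register replay
every completion of the 1 pending operation (F) was checked; none linearizes
for example A, B, C, D, E, G, H (pending dropped) fails at step 7: H read() → 90 is not legal there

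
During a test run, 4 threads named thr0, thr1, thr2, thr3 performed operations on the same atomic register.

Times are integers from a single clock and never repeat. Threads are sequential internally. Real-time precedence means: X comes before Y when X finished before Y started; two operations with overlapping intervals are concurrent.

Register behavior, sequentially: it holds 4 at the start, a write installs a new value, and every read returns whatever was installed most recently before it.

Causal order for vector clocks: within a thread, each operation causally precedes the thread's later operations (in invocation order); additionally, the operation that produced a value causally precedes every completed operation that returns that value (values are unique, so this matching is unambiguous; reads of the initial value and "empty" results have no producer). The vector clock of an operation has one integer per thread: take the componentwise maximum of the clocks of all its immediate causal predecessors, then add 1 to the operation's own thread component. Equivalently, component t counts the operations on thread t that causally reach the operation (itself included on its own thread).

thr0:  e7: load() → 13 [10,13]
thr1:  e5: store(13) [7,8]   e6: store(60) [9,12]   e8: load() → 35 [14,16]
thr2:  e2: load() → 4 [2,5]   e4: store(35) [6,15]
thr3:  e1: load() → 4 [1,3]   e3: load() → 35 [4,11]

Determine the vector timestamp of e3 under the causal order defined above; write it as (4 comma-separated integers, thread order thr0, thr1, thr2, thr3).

(0, 0, 2, 2)

no predecessors for e1 (invoked 1): thr3 increments from zero → (0, 0, 0, 1)
no predecessors for e2 (invoked 2): thr2 increments from zero → (0, 0, 1, 0)
no predecessors for e5 (invoked 7): thr1 increments from zero → (0, 1, 0, 0)
from VC(e2)=(0, 0, 1, 0), e4 (invoked 6) maxes components and bumps thr2 → (0, 0, 2, 0)
from VC(e5)=(0, 1, 0, 0), e6 (invoked 9) maxes components and bumps thr1 → (0, 2, 0, 0)
from VC(e5)=(0, 1, 0, 0), e7 (invoked 10) maxes components and bumps thr0 → (1, 1, 0, 0)
from VC(e1)=(0, 0, 0, 1), VC(e4)=(0, 0, 2, 0), e3 (invoked 4) maxes components and bumps thr3 → (0, 0, 2, 2)
from VC(e4)=(0, 0, 2, 0), VC(e6)=(0, 2, 0, 0), e8 (invoked 14) maxes components and bumps thr1 → (0, 3, 2, 0)
target: VC(e3) = (0, 0, 2, 2)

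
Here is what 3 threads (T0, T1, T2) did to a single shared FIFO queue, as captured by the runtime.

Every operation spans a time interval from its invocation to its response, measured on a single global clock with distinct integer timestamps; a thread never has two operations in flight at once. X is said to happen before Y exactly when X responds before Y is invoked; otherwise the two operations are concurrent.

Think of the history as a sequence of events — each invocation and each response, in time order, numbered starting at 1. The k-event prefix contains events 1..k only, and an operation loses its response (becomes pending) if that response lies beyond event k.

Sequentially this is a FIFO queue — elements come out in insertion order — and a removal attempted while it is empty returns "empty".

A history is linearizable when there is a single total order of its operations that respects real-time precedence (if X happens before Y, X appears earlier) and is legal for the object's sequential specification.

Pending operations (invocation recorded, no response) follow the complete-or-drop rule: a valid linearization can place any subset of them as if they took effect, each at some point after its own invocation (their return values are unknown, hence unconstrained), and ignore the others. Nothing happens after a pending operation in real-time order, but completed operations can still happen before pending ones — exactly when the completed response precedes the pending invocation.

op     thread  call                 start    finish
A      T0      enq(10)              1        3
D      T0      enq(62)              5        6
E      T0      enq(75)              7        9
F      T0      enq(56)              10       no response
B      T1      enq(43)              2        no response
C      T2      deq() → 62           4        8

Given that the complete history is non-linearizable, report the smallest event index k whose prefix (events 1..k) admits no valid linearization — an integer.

8

a valid linearization of events 1..7 exists, for instance A, B, C, D:
1. A enq(10), leaving queue <10>
2. B enq(43) (pending, included), leaving queue <10,43>
3. C deq() (pending, included), leaving queue <43>
4. D enq(62), leaving queue <43,62>
adding event 8 (C responds at 8) leaves no legal real-time order
completion choices over the 2 pending operations (B, E) were checked; none helps
sample order A, C, D (pending dropped) stalls at step 2 — C deq() → 62 has no legal effect
sample order A, D, C (pending dropped) stalls at step 3 — C deq() → 62 has no legal effect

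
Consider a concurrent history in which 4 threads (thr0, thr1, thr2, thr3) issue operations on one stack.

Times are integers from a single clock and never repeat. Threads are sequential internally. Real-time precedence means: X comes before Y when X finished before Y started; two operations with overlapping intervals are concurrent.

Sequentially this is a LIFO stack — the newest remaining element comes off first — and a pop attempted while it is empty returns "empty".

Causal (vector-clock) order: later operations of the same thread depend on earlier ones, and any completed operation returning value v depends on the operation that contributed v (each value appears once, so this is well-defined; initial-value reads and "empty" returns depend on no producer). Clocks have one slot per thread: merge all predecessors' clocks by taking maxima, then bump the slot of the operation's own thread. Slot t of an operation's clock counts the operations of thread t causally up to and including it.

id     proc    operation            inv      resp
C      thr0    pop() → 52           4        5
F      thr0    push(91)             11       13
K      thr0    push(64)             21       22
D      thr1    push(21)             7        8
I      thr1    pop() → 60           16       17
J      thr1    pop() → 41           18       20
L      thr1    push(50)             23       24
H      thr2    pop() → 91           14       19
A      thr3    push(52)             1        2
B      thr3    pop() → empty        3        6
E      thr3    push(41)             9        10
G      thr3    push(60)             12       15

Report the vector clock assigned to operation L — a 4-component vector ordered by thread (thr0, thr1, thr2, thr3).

VC(A, invoked at 1): no causal predecessors; +1 on thr3 → (0, 0, 0, 1)
VC(D, invoked at 7): no causal predecessors; +1 on thr1 → (0, 1, 0, 0)
invoked at 3, B merges VC(A)=(0, 0, 0, 1) and bumps thr3's slot → (0, 0, 0, 2)
invoked at 4, C merges VC(A)=(0, 0, 0, 1) and bumps thr0's slot → (1, 0, 0, 1)
invoked at 9, E merges VC(B)=(0, 0, 0, 2) and bumps thr3's slot → (0, 0, 0, 3)
invoked at 11, F merges VC(C)=(1, 0, 0, 1) and bumps thr0's slot → (2, 0, 0, 1)
invoked at 12, G merges VC(E)=(0, 0, 0, 3) and bumps thr3's slot → (0, 0, 0, 4)
invoked at 14, H merges VC(F)=(2, 0, 0, 1) and bumps thr2's slot → (2, 0, 1, 1)
invoked at 21, K merges VC(F)=(2, 0, 0, 1) and bumps thr0's slot → (3, 0, 0, 1)
invoked at 16, I merges VC(D)=(0, 1, 0, 0), VC(G)=(0, 0, 0, 4) and bumps thr1's slot → (0, 2, 0, 4)
invoked at 18, J merges VC(E)=(0, 0, 0, 3), VC(I)=(0, 2, 0, 4) and bumps thr1's slot → (0, 3, 0, 4)
invoked at 23, L merges VC(J)=(0, 3, 0, 4) and bumps thr1's slot → (0, 4, 0, 4)
target: VC(L) = (0, 4, 0, 4)

(0, 4, 0, 4)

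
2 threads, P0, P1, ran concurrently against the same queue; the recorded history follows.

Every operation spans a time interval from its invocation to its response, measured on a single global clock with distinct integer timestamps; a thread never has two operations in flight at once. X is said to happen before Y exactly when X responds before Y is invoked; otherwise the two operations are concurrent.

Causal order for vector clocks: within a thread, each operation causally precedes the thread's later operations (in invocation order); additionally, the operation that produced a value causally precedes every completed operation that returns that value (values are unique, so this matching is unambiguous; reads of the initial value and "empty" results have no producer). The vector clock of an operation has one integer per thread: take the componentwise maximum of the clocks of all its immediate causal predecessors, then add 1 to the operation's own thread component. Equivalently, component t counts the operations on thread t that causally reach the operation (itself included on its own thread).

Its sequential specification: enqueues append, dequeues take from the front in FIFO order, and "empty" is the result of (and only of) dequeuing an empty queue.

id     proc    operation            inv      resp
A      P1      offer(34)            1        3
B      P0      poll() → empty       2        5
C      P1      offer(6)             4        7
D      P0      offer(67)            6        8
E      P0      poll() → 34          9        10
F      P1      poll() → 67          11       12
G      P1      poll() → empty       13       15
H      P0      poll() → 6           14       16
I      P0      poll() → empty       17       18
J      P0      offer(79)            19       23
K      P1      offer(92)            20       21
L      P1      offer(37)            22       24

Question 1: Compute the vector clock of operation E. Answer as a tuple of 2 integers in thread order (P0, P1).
(3, 1)

invoked at 1, A has no predecessors; its own P1 bump gives (0, 1)
invoked at 2, B has no predecessors; its own P0 bump gives (1, 0)
from VC(A)=(0, 1), C (invoked 4) maxes components and bumps P1 → (0, 2)
from VC(B)=(1, 0), D (invoked 6) maxes components and bumps P0 → (2, 0)
from VC(A)=(0, 1), VC(D)=(2, 0), E (invoked 9) maxes components and bumps P0 → (3, 1)
from VC(C)=(0, 2), VC(D)=(2, 0), F (invoked 11) maxes components and bumps P1 → (2, 3)
from VC(F)=(2, 3), G (invoked 13) maxes components and bumps P1 → (2, 4)
from VC(C)=(0, 2), VC(E)=(3, 1), H (invoked 14) maxes components and bumps P0 → (4, 2)
from VC(G)=(2, 4), K (invoked 20) maxes components and bumps P1 → (2, 5)
from VC(H)=(4, 2), I (invoked 17) maxes components and bumps P0 → (5, 2)
from VC(K)=(2, 5), L (invoked 22) maxes components and bumps P1 → (2, 6)
from VC(I)=(5, 2), J (invoked 19) maxes components and bumps P0 → (6, 2)
target: VC(E) = (3, 1)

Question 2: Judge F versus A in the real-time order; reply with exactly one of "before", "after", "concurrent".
after

F spans [11,12], A spans [1,3]
resp(A)=3 < inv(F)=11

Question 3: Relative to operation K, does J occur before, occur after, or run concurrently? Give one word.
concurrent

J spans [19,23], K spans [20,21]
the intervals overlap in both directions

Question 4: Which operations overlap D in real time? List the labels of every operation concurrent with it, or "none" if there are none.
C

concurrent with D ([6,8]): every op whose interval crosses 6..8
A [1,3]: before
B [2,5]: before
C [4,7]: concurrent
E [9,10]: after
F [11,12]: after
G [13,15]: after
H [14,16]: after
I [17,18]: after
J [19,23]: after
K [20,21]: after
L [22,24]: after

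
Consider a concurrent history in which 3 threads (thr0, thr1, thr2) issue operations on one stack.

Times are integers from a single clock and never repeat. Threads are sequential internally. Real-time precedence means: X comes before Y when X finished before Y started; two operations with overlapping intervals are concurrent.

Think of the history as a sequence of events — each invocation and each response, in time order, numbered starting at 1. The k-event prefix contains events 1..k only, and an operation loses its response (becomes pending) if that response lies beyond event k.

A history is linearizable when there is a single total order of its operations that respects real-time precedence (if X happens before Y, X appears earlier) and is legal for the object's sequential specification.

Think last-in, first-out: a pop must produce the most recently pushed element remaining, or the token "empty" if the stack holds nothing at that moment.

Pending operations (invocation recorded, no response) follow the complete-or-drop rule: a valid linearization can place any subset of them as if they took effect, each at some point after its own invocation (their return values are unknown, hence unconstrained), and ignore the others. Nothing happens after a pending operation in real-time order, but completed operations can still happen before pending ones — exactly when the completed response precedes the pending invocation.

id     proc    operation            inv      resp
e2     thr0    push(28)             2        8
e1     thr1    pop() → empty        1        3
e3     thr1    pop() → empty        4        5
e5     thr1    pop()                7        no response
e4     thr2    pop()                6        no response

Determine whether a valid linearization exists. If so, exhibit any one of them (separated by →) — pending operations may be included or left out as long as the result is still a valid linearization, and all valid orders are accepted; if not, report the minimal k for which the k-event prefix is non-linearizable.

1. e1 pop() → empty, leaving stack <>
2. e3 pop() → empty, leaving stack <>
3. e2 push(28), leaving stack <28>

linearizable — witness: e1 → e3 → e2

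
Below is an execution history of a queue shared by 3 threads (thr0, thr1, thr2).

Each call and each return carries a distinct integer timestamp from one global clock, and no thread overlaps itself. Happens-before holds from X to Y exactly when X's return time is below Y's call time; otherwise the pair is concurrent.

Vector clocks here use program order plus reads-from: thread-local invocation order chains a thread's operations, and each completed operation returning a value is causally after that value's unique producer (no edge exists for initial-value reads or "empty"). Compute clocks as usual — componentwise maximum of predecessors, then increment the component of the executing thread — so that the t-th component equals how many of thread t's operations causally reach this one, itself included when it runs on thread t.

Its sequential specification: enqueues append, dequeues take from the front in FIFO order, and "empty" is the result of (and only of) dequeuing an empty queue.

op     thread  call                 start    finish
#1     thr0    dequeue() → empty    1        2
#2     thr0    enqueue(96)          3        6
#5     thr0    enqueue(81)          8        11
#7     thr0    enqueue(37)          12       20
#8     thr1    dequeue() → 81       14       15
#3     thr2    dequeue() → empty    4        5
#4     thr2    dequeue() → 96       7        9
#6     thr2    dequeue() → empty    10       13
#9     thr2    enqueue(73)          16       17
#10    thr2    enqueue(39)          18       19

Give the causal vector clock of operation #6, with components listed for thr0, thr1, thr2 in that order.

#3 (invocation 4): nothing precedes it; thr2's component alone gives (0, 0, 1)
#1 (invocation 1): nothing precedes it; thr0's component alone gives (1, 0, 0)
from VC(#1)=(1, 0, 0), #2 (invoked 3) maxes components and bumps thr0 → (2, 0, 0)
from VC(#2)=(2, 0, 0), #5 (invoked 8) maxes components and bumps thr0 → (3, 0, 0)
from VC(#2)=(2, 0, 0), VC(#3)=(0, 0, 1), #4 (invoked 7) maxes components and bumps thr2 → (2, 0, 2)
from VC(#5)=(3, 0, 0), #8 (invoked 14) maxes components and bumps thr1 → (3, 1, 0)
from VC(#5)=(3, 0, 0), #7 (invoked 12) maxes components and bumps thr0 → (4, 0, 0)
from VC(#4)=(2, 0, 2), #6 (invoked 10) maxes components and bumps thr2 → (2, 0, 3)
from VC(#6)=(2, 0, 3), #9 (invoked 16) maxes components and bumps thr2 → (2, 0, 4)
from VC(#9)=(2, 0, 4), #10 (invoked 18) maxes components and bumps thr2 → (2, 0, 5)
target: VC(#6) = (2, 0, 3)

(2, 0, 3)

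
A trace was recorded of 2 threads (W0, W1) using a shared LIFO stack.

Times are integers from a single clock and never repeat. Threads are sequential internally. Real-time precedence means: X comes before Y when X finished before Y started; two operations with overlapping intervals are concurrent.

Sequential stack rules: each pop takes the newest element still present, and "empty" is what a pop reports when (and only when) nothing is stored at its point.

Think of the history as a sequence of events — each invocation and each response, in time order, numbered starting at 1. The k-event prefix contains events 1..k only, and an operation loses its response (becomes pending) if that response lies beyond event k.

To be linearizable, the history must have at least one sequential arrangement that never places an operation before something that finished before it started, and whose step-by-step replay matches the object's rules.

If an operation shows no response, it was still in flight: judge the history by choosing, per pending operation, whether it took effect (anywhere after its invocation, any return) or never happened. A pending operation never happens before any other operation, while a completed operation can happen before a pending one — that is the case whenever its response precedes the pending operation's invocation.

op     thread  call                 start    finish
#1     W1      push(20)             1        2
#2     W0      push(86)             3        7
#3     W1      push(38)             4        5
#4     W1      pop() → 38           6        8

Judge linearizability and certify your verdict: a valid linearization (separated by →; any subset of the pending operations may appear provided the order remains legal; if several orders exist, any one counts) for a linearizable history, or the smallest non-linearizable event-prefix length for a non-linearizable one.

1. #1 push(20), leaving stack <20>
2. #2 push(86), leaving stack <20,86>
3. #3 push(38), leaving stack <20,86,38>
4. #4 pop() → 38, leaving stack <20,86>

linearizable — witness: #1 → #2 → #3 → #4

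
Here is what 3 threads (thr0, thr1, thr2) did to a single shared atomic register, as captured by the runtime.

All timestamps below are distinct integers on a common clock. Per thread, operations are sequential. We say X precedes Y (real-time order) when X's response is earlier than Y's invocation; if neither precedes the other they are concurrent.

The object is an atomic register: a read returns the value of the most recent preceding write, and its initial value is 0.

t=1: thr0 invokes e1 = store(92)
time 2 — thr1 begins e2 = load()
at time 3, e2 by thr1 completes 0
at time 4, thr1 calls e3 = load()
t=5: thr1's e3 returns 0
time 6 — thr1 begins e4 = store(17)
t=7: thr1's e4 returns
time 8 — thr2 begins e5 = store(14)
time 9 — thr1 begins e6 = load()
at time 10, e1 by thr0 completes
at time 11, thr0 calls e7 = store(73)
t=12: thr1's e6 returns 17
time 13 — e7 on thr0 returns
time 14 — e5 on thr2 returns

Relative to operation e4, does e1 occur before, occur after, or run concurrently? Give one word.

e1 spans [1,10], e4 spans [6,7]
the intervals overlap in both directions

concurrent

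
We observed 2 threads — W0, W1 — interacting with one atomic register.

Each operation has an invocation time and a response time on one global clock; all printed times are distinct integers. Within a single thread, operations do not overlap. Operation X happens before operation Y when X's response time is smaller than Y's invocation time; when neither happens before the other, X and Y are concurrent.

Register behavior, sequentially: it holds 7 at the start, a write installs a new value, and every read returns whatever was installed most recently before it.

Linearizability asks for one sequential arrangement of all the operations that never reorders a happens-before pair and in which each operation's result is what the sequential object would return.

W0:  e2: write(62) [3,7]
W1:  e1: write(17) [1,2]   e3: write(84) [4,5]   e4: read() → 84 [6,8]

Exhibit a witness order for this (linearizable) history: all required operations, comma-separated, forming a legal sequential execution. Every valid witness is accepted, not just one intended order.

step 1: e1 write(17) — value 17
step 2: e2 write(62) — value 62
step 3: e3 write(84) — value 84
step 4: e4 read() → 84 — value 84

e1, e2, e3, e4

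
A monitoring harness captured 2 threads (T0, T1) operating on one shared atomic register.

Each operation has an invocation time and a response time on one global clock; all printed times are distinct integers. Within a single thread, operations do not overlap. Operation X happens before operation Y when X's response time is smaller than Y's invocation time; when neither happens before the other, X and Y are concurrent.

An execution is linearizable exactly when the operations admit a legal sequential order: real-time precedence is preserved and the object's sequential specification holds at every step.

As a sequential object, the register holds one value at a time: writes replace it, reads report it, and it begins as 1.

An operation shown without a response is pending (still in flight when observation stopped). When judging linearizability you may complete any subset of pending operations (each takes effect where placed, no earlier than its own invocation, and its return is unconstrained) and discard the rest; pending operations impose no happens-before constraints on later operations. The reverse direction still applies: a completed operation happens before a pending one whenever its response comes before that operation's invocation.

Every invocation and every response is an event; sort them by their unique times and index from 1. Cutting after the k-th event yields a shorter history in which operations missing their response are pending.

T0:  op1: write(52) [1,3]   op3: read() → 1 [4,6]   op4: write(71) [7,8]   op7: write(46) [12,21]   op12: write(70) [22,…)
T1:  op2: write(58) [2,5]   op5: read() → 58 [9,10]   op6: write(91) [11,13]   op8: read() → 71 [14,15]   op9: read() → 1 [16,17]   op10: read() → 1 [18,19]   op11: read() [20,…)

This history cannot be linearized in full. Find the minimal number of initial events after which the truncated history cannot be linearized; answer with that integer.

6

events 1..5 are linearizable; a witness order is op1, op2:
1. op1 write(52), leaving value 52
2. op2 write(58), leaving value 58
include event 6 — op3 responding at 6 — and every candidate order breaks
for example op1, op2, op3 fails at step 3: op3 read() → 1 is not legal there
for example op1, op3, op2 fails at step 2: op3 read() → 1 is not legal there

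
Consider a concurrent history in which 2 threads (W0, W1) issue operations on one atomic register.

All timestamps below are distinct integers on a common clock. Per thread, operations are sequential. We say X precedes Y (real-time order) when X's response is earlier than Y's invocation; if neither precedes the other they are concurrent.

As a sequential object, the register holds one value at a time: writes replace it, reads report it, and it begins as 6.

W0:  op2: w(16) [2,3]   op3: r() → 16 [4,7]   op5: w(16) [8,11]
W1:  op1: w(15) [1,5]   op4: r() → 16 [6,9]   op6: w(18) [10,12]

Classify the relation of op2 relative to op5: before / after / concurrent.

before

op2 spans [2,3], op5 spans [8,11]
resp(op2)=3 < inv(op5)=8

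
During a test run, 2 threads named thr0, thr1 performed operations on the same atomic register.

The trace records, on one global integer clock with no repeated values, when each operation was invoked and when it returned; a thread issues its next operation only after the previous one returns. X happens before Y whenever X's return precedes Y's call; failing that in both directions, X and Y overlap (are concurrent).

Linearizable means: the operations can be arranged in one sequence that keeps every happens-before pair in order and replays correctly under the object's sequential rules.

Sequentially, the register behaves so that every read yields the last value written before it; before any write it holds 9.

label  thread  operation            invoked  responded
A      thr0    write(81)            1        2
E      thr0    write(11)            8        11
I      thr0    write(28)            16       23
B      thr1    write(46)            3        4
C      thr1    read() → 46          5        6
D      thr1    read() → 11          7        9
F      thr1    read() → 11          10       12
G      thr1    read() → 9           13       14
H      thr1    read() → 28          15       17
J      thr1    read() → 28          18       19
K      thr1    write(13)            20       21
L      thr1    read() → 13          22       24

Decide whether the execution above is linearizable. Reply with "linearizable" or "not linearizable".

not linearizable

already the first 14 events (up to G's response at time 14) admit no linearization; the first 13 still do
every one of the 3 real-time-consistent orders over 7 completed atomic register ops fails the sequential spec
one such order, A, B, C, D, E, F, G, breaks at step 4 where D read() → 11 is illegal
one such order, A, B, C, D, F, E, G, breaks at step 4 where D read() → 11 is illegal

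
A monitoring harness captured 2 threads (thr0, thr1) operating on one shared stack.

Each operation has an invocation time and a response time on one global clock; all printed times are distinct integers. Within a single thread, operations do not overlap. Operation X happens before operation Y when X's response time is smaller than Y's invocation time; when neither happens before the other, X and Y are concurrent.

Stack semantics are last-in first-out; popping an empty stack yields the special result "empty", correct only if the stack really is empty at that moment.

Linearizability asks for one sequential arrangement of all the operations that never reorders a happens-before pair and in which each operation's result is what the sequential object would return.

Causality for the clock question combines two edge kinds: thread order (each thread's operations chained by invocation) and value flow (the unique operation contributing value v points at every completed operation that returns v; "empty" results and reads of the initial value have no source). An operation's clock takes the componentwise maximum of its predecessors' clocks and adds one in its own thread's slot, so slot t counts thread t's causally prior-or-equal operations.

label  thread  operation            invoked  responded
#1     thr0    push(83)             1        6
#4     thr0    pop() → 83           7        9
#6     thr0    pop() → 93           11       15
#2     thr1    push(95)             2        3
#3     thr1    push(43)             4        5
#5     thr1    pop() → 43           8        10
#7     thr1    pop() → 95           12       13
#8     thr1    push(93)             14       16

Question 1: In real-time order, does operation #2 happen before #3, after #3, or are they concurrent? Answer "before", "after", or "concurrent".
#2 spans [2,3], #3 spans [4,5]
resp(#2)=3 < inv(#3)=4

before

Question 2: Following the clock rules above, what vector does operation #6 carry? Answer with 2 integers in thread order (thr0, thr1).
no predecessors for #2 (invoked 2): thr1 increments from zero → (0, 1)
no predecessors for #1 (invoked 1): thr0 increments from zero → (1, 0)
#3, invoked 4, takes VC(#2)=(0, 1) under max, adds 1 for thr1 → (0, 2)
#4, invoked 7, takes VC(#1)=(1, 0) under max, adds 1 for thr0 → (2, 0)
#5, invoked 8, takes VC(#3)=(0, 2) under max, adds 1 for thr1 → (0, 3)
#7, invoked 12, takes VC(#2)=(0, 1), VC(#5)=(0, 3) under max, adds 1 for thr1 → (0, 4)
#8, invoked 14, takes VC(#7)=(0, 4) under max, adds 1 for thr1 → (0, 5)
#6, invoked 11, takes VC(#4)=(2, 0), VC(#8)=(0, 5) under max, adds 1 for thr0 → (3, 5)
target: VC(#6) = (3, 5)

(3, 5)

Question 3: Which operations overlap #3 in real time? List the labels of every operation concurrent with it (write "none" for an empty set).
concurrent with #3 ([4,5]): every op whose interval crosses 4..5
#1 [1,6]: concurrent
#2 [2,3]: before
#4 [7,9]: after
#5 [8,10]: after
#6 [11,15]: after
#7 [12,13]: after
#8 [14,16]: after

#1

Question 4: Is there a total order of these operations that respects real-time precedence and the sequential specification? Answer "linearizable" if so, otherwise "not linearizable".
a witness: #2, #1, #3, #5, #4, #7, #8, #6
1. #2 push(95), leaving stack <95>
2. #1 push(83), leaving stack <95,83>
3. #3 push(43), leaving stack <95,83,43>
4. #5 pop() → 43, leaving stack <95,83>
5. #4 pop() → 83, leaving stack <95>
6. #7 pop() → 95, leaving stack <>
7. #8 push(93), leaving stack <93>
8. #6 pop() → 93, leaving stack <>

linearizable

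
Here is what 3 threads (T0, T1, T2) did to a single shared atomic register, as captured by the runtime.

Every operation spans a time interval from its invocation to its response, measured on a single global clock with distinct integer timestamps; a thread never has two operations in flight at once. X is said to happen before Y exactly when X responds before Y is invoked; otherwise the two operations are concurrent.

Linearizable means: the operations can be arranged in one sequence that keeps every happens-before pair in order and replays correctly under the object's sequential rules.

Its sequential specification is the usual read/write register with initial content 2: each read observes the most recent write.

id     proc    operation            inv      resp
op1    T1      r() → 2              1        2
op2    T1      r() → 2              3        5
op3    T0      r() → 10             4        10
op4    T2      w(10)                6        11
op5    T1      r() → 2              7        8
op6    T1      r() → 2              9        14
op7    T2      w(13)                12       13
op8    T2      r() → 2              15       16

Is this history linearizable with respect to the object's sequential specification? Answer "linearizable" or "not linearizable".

already the first 16 events (up to op8's response at time 16) admit no linearization; the first 15 still do
checked exhaustively: 23 real-time-consistent orders of 8 completed operations, zero legal atomic register replays
e.g. op1, op2, op3, op4, op5, op6, op7, op8: illegal at step 3, since op3 r() → 10 cannot apply there
e.g. op1, op2, op3, op4, op5, op7, op6, op8: illegal at step 3, since op3 r() → 10 cannot apply there

not linearizable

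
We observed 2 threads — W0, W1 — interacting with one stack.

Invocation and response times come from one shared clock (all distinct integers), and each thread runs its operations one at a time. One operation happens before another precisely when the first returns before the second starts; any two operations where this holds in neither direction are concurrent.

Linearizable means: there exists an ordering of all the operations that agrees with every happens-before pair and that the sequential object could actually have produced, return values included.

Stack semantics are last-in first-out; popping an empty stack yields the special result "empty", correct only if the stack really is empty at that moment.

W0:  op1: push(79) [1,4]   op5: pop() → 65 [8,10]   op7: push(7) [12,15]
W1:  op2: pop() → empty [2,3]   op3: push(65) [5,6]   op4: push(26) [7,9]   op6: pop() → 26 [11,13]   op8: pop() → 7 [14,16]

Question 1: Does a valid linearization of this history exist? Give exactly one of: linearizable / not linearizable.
linearizable

one valid linearization: op2, op1, op3, op5, op4, op6, op7, op8
step 1: op2 pop() → empty — stack <>
step 2: op1 push(79) — stack <79>
step 3: op3 push(65) — stack <79,65>
step 4: op5 pop() → 65 — stack <79>
step 5: op4 push(26) — stack <79,26>
step 6: op6 pop() → 26 — stack <79>
step 7: op7 push(7) — stack <79,7>
step 8: op8 pop() → 7 — stack <79>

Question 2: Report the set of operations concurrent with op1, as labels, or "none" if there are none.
op2

op1 runs from 1 to 4; window-overlapping ops are concurrent
op2 [2,3]: concurrent
op3 [5,6]: after
op4 [7,9]: after
op5 [8,10]: after
op6 [11,13]: after
op7 [12,15]: after
op8 [14,16]: after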